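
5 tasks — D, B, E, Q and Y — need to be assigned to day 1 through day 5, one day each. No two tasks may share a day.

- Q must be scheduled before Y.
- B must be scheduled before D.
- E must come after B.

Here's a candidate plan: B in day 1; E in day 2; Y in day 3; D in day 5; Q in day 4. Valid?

Q must be scheduled before Y — violated.
No two tasks may share a day — holds.
E must come after B — holds.
B must be scheduled before D — holds.

Invalid. Q must be scheduled before Y.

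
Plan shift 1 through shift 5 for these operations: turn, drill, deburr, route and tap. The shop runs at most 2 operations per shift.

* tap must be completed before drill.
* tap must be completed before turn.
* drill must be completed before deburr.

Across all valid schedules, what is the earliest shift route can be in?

route at shift 1 is achievable: turn in shift 2; drill in shift 2; tap in shift 1; route in shift 1; deburr in shift 3.

shift 1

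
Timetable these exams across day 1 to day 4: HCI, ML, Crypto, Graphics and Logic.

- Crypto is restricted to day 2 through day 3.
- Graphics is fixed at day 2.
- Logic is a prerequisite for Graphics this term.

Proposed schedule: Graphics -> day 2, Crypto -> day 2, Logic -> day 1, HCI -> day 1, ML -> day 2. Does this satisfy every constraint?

Valid

Crypto is restricted to day 2 through day 3 — holds.
Graphics is fixed at day 2 — holds.
Logic is a prerequisite for Graphics this term — holds.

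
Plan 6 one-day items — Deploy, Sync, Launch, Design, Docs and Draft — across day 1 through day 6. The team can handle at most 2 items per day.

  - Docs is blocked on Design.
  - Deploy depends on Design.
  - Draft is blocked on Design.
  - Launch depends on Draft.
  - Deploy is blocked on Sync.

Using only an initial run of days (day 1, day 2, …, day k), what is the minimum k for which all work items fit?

The precedence chain requires at least 3 distinct days.
With at most 2 per day and 6 work items, at least 3 days are needed.
3 works (last occupied day: day 3): for example Sync=day 1; Docs=day 3; Deploy=day 2; Launch=day 3; Design=day 1; Draft=day 2.

3 days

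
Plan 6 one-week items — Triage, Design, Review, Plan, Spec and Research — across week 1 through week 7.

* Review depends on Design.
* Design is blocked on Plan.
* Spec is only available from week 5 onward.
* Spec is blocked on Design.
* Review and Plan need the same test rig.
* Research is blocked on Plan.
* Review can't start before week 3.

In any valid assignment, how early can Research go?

Precedence pushes Research to at least week 2.
Research at week 2 is achievable: Research in week 2, Spec in week 5, Design in week 2, Plan in week 1, Review in week 3, Triage in week 1.

week 2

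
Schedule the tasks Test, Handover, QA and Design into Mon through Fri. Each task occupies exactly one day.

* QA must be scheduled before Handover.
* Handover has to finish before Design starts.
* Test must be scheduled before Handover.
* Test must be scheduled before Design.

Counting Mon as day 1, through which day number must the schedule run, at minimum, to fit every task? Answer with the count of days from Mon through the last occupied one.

The precedence chain requires at least 3 distinct days.
3 works (last occupied day: Wed): for example QA -> Mon, Design -> Wed, Test -> Mon, Handover -> Tue.

3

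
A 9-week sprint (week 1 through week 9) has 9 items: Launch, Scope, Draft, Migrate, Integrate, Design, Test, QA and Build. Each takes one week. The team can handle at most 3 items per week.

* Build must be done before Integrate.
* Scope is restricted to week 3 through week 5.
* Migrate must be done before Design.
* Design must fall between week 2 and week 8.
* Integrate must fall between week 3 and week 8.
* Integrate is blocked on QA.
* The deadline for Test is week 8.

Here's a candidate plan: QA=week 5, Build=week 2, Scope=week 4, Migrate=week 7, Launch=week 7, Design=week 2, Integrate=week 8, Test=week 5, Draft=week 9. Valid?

No — it violates: Migrate must be done before Design

Integrate is blocked on QA — holds.
Integrate must fall between week 3 and week 8 — holds.
The deadline for Test is week 8 — holds.
Build must be done before Integrate — holds.
Design must fall between week 2 and week 8 — holds.
Migrate must be done before Design — violated.
The team can handle at most 3 items per week — holds.
Scope is restricted to week 3 through week 5 — holds.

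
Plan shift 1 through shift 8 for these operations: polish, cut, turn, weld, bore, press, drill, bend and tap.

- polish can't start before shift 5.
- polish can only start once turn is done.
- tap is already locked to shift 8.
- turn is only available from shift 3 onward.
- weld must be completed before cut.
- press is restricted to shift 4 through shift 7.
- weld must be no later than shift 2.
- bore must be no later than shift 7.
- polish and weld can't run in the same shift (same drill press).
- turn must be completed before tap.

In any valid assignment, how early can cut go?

shift 2

Precedence pushes cut to at least shift 2.
cut at shift 2 is achievable: press -> shift 4; weld -> shift 1; drill -> shift 1; turn -> shift 3; tap -> shift 8; cut -> shift 2; polish -> shift 5; bend -> shift 1; bore -> shift 1.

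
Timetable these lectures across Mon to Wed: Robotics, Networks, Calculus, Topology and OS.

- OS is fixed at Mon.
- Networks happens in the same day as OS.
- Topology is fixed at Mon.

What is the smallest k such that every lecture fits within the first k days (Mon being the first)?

1 works (last occupied day: Mon): for example OS in Mon, Networks in Mon, Topology in Mon, Calculus in Mon, Robotics in Mon.

1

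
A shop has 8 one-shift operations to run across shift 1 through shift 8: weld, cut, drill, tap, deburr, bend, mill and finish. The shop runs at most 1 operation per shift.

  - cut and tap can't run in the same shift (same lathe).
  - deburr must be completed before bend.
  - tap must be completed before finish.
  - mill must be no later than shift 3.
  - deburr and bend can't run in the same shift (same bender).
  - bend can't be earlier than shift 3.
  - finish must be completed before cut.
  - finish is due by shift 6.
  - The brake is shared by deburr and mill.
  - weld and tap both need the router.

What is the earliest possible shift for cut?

Precedence pushes cut to at least shift 3.
cut at shift 4 is achievable: deburr in shift 5; mill in shift 1; finish in shift 3; bend in shift 6; drill in shift 8; tap in shift 2; cut in shift 4; weld in shift 7.
Nothing earlier works — the conflict and capacity constraints rule out every shift before shift 4.

shift 4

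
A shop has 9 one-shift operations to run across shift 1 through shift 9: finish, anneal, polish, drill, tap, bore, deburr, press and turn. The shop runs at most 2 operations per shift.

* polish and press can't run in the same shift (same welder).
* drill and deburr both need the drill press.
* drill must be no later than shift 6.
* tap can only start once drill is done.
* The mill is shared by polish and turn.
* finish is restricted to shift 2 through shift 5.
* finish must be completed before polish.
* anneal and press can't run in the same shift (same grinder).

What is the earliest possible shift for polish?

shift 3

Precedence pushes polish to at least shift 3.
polish at shift 3 is achievable: tap=shift 2, bore=shift 3, turn=shift 5, drill=shift 1, press=shift 4, finish=shift 2, deburr=shift 4, anneal=shift 1, polish=shift 3.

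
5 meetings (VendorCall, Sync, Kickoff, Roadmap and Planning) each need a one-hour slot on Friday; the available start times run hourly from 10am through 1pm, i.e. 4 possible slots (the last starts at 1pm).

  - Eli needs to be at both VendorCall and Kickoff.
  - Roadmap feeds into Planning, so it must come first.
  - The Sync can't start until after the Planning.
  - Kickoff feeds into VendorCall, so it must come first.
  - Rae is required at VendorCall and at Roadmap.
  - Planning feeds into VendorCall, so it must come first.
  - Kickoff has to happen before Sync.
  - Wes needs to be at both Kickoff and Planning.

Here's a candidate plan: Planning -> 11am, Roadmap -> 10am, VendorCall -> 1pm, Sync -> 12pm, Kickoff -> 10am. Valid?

Roadmap feeds into Planning, so it must come first — holds.
The Sync can't start until after the Planning — holds.
Kickoff feeds into VendorCall, so it must come first — holds.
Rae is required at VendorCall and at Roadmap — holds.
Kickoff has to happen before Sync — holds.
Wes needs to be at both Kickoff and Planning — holds.
Planning feeds into VendorCall, so it must come first — holds.
Eli needs to be at both VendorCall and Kickoff — holds.

Yes, all constraints hold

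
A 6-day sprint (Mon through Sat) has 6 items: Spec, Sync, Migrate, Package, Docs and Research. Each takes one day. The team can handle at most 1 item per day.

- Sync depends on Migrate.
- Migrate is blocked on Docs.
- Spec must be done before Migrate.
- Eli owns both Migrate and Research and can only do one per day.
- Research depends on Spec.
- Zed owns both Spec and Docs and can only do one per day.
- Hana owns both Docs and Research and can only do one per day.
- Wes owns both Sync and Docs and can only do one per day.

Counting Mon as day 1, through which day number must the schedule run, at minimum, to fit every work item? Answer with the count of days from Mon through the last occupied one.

6 days

The precedence chain requires at least 3 distinct days.
With at most 1 per day and 6 work items, at least 6 days are needed.
6 works (last occupied day: Sat): for example Docs=Tue, Migrate=Wed, Sync=Thu, Package=Sat, Research=Fri, Spec=Mon.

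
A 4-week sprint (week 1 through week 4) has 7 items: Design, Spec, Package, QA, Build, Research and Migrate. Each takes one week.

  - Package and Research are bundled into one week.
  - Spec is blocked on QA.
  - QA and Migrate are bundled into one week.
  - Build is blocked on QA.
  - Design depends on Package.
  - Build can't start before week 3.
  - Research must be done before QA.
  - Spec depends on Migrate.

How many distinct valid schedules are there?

17

Splitting on Design: it can be week 2 (5), week 3 (6), week 4 (6). Listing each branch's schedules as (Spec, Package, QA, Build, Research, Migrate) by week number:
Design=week 2: (3,1,2,3,1,2) (3,1,2,4,1,2) (4,1,2,3,1,2) (4,1,2,4,1,2) (4,1,3,4,1,3) — 5.
Design=week 3: (3,1,2,3,1,2) (3,1,2,4,1,2) (4,1,2,3,1,2) (4,1,2,4,1,2) (4,1,3,4,1,3) (4,2,3,4,2,3) — 6.
Design=week 4: (3,1,2,3,1,2) (3,1,2,4,1,2) (4,1,2,3,1,2) (4,1,2,4,1,2) (4,1,3,4,1,3) (4,2,3,4,2,3) — 6.
Summing: 5 + 6 + 6 = 17.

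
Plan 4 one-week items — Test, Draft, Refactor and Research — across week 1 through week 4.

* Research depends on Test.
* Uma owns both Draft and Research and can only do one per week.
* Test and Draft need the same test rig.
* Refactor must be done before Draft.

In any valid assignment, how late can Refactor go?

Downstream work caps Refactor at week 3.
Refactor at week 3 is achievable: Test=week 1; Research=week 2; Refactor=week 3; Draft=week 4.

week 3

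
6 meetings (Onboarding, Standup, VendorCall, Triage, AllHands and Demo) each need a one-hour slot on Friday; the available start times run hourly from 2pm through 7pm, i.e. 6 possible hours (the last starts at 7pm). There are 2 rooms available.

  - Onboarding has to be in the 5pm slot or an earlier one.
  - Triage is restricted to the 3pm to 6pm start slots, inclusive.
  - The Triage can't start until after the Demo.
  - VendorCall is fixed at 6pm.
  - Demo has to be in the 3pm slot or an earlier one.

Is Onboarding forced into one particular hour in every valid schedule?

Onboarding can be 2pm (e.g. Triage in 3pm, Demo in 2pm, Onboarding in 2pm, Standup in 3pm, AllHands in 4pm, VendorCall in 6pm) or 3pm (e.g. Triage in 3pm, VendorCall in 6pm, Onboarding in 3pm, Demo in 2pm, Standup in 2pm, AllHands in 4pm).

No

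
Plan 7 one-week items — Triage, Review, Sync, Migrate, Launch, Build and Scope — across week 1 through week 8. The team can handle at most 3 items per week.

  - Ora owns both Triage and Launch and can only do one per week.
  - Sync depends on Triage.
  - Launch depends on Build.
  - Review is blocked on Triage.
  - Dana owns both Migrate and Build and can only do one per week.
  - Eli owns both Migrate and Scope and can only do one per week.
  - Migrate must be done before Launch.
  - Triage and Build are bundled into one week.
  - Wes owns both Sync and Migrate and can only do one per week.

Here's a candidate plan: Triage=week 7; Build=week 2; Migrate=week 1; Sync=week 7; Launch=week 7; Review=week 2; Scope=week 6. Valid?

Invalid. Review is blocked on Triage.

Wes owns both Sync and Migrate and can only do one per week — holds.
Dana owns both Migrate and Build and can only do one per week — holds.
Sync depends on Triage — violated.
Ora owns both Triage and Launch and can only do one per week — violated.
Eli owns both Migrate and Scope and can only do one per week — holds.
Launch depends on Build — holds.
Migrate must be done before Launch — holds.
The team can handle at most 3 items per week — holds.
Review is blocked on Triage — violated.
Triage and Build are bundled into one week — violated.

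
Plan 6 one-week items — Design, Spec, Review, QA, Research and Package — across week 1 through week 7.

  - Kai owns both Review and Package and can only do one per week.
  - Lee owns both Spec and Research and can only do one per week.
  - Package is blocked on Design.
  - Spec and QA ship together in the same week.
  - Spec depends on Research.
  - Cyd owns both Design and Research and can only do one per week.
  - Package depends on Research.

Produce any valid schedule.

Research=week 1, QA=week 2, Spec=week 2, Review=week 1, Design=week 2, Package=week 3

Checking: Research(week 1) before Package(week 3); Research(week 1) before Spec(week 2); Design(week 2) before Package(week 3); Review(week 1) != Package(week 3); Spec(week 2) != Research(week 1); Design(week 2) != Research(week 1); Spec = QA = week 2.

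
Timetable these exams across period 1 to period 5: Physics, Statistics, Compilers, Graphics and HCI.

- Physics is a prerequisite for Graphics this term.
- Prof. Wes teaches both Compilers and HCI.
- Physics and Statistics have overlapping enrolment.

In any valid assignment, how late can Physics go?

period 4

Downstream work caps Physics at period 4.
Physics at period 4 is achievable: HCI -> period 2, Graphics -> period 5, Compilers -> period 1, Physics -> period 4, Statistics -> period 1.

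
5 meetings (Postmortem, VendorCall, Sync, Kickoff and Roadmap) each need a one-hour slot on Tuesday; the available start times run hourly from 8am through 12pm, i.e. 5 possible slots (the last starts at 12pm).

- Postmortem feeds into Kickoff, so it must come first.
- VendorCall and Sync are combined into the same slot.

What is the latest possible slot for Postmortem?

11am

Downstream work caps Postmortem at 11am.
Postmortem at 11am is achievable: Postmortem=11am, Kickoff=12pm, Roadmap=8am, VendorCall=8am, Sync=8am.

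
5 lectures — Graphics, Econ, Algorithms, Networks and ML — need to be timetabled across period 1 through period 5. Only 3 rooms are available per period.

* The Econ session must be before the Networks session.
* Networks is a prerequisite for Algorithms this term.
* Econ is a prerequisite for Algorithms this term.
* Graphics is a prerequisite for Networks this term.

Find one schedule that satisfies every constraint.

ML -> period 1, Algorithms -> period 3, Graphics -> period 1, Networks -> period 2, Econ -> period 1

Checking: Econ(period 1) before Networks(period 2); Networks(period 2) before Algorithms(period 3); Econ(period 1) before Algorithms(period 3); Graphics(period 1) before Networks(period 2); max 3 per period (cap 3).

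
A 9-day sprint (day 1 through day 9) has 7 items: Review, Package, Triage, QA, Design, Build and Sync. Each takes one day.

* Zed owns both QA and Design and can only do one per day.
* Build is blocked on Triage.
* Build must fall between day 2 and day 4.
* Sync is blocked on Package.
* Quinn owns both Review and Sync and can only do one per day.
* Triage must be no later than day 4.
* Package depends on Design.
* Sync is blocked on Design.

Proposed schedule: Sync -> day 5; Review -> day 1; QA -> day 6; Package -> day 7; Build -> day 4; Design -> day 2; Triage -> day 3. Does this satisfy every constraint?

Build is blocked on Triage — holds.
Zed owns both QA and Design and can only do one per day — holds.
Package depends on Design — holds.
Build must fall between day 2 and day 4 — holds.
Triage must be no later than day 4 — holds.
Sync is blocked on Design — holds.
Sync is blocked on Package — violated.
Quinn owns both Review and Sync and can only do one per day — holds.

No — it violates: Sync is blocked on Package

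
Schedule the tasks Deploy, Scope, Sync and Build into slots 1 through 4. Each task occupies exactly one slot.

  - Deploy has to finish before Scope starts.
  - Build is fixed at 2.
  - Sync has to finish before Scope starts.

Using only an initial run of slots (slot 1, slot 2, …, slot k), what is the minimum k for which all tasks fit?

The precedence chain requires at least 2 distinct slots.
2 works (last occupied slot: 2): for example Deploy in 1; Build in 2; Scope in 2; Sync in 1.

2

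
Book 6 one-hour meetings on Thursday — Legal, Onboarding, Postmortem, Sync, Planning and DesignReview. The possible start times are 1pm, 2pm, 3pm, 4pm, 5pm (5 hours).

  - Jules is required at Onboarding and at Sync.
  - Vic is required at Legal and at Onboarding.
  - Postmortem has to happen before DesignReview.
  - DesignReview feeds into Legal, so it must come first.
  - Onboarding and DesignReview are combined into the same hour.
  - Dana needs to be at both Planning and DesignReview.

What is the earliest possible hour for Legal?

Precedence pushes Legal to at least 3pm.
Legal at 3pm is achievable: Postmortem=1pm, Legal=3pm, Planning=1pm, Onboarding=2pm, DesignReview=2pm, Sync=1pm.

3pm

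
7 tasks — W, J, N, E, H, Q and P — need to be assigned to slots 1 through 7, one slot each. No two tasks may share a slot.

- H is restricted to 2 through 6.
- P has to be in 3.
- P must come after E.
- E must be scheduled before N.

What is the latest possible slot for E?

Downstream work caps E at 2.
E at 2 is achievable: H in 4, W in 1, Q in 7, E in 2, N in 5, J in 6, P in 3.

2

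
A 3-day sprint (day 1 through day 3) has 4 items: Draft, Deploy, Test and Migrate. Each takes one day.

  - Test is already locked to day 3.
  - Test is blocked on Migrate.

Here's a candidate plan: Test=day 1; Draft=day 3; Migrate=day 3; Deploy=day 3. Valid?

Test is already locked to day 3 — violated.
Test is blocked on Migrate — violated.

No. Test is blocked on Migrate is not satisfied.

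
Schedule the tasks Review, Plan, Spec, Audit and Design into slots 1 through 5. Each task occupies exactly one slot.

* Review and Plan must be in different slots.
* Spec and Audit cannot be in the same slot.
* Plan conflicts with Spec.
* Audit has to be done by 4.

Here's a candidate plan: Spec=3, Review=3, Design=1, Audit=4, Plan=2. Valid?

Yes

Spec and Audit cannot be in the same slot — holds.
Audit has to be done by 4 — holds.
Plan conflicts with Spec — holds.
Review and Plan must be in different slots — holds.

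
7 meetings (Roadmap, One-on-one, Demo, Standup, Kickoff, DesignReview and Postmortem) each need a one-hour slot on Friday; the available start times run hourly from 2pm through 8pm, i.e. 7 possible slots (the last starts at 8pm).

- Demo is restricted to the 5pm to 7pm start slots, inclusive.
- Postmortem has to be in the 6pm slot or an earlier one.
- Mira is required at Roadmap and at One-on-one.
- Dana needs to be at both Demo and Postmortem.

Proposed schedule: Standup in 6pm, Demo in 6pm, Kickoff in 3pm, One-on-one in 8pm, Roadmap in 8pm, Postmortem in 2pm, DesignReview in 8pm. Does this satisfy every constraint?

No — it violates: Mira is required at Roadmap and at One-on-one

Demo is restricted to the 5pm to 7pm start slots, inclusive — holds.
Postmortem has to be in the 6pm slot or an earlier one — holds.
Mira is required at Roadmap and at One-on-one — violated.
Dana needs to be at both Demo and Postmortem — holds.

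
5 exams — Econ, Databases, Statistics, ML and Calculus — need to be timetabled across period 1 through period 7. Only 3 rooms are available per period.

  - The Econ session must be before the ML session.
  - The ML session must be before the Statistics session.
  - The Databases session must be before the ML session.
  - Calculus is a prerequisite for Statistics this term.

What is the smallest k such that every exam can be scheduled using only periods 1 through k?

The precedence chain requires at least 3 distinct periods.
With at most 3 per period and 5 exams, at least 2 periods are needed.
3 works (last occupied period: period 3): for example Statistics -> period 3, Econ -> period 1, Databases -> period 1, ML -> period 2, Calculus -> period 1.

3 periods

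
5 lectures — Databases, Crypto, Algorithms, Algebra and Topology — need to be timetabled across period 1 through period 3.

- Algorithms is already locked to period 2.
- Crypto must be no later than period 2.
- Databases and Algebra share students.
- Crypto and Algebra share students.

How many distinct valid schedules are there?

24

Splitting on Databases: it can be period 1 (9), period 2 (9), period 3 (6). Listing each branch's schedules as (Crypto, Algorithms, Algebra, Topology) by period number:
Databases=period 1: (1,2,2,1) (1,2,2,2) (1,2,2,3) (1,2,3,1) (1,2,3,2) (1,2,3,3) (2,2,3,1) (2,2,3,2) (2,2,3,3) — 9.
Databases=period 2: (1,2,3,1) (1,2,3,2) (1,2,3,3) (2,2,1,1) (2,2,1,2) (2,2,1,3) (2,2,3,1) (2,2,3,2) (2,2,3,3) — 9.
Databases=period 3: (1,2,2,1) (1,2,2,2) (1,2,2,3) (2,2,1,1) (2,2,1,2) (2,2,1,3) — 6.
Summing: 9 + 9 + 6 = 24.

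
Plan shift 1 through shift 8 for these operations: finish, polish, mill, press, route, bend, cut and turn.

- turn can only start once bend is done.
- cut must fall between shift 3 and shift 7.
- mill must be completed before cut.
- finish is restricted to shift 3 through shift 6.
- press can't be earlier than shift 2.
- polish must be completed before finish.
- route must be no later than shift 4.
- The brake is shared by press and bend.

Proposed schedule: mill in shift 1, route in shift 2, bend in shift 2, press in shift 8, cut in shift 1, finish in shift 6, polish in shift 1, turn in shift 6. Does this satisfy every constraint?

No. cut must fall between shift 3 and shift 7 is not satisfied.

route must be no later than shift 4 — holds.
mill must be completed before cut — violated.
The brake is shared by press and bend — holds.
cut must fall between shift 3 and shift 7 — violated.
press can't be earlier than shift 2 — holds.
turn can only start once bend is done — holds.
finish is restricted to shift 3 through shift 6 — holds.
polish must be completed before finish — holds.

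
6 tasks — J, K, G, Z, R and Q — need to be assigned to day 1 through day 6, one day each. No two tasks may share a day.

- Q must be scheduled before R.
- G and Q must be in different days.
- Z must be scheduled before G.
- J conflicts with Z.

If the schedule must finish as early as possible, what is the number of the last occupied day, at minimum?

6

The precedence chain requires at least 2 distinct days.
With at most 1 per day and 6 tasks, at least 6 days are needed.
6 works (last occupied day: day 6): for example J in day 5; Q in day 3; K in day 6; Z in day 1; G in day 2; R in day 4.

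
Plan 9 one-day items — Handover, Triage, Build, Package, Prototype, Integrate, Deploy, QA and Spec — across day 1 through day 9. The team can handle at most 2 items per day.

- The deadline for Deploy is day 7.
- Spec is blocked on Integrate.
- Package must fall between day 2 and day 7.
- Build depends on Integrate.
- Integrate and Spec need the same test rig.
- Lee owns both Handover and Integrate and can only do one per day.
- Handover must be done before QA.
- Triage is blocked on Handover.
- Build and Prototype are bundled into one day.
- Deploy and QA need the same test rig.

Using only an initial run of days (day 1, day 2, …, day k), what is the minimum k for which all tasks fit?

The precedence chain requires at least 2 distinct days.
With at most 2 per day and 9 tasks, at least 5 days are needed.
5 works (last occupied day: day 5): for example Prototype in day 4; Integrate in day 2; Deploy in day 1; Build in day 4; Package in day 2; Handover in day 1; Triage in day 3; Spec in day 5; QA in day 3.

5 days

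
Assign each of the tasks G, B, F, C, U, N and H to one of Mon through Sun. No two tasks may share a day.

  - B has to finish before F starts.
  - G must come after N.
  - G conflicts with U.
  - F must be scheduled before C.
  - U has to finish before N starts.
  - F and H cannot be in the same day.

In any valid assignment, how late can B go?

Fri

Downstream work caps B at Fri.
B at Fri is achievable: C=Sun, F=Sat, U=Mon, G=Wed, N=Tue, B=Fri, H=Thu.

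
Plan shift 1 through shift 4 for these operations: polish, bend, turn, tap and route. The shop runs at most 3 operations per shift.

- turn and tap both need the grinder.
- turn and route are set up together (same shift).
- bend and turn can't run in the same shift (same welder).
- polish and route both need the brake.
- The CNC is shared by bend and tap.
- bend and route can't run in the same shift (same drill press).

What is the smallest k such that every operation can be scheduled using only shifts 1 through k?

3 shifts

With at most 3 per shift and 5 operations, at least 2 shifts are needed.
Could 2 shifts be enough, i.e. nothing placed later than shift 2? No: bend, turn and tap must all be in different shifts (bend/turn can't share; bend/tap can't share; turn/tap can't share), but only 2 shifts are available: 3 operations can't fit in 2 distinct shifts.
So 2 shifts is not enough.
3 works (last occupied shift: shift 3): for example route -> shift 2, polish -> shift 1, turn -> shift 2, tap -> shift 3, bend -> shift 1.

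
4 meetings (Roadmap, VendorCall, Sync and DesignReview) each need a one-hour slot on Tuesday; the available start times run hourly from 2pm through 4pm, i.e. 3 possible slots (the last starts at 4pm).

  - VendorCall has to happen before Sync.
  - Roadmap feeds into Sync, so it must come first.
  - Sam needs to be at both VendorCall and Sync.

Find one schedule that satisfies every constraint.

Roadmap=2pm, DesignReview=2pm, Sync=3pm, VendorCall=2pm

Checking: Roadmap(2pm) before Sync(3pm); VendorCall(2pm) before Sync(3pm); VendorCall(2pm) != Sync(3pm).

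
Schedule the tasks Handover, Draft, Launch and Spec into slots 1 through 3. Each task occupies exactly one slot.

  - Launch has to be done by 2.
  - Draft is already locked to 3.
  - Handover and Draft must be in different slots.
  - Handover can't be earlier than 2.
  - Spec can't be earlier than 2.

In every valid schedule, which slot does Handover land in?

Handover's window is 2–3.
Draft is fixed at 3, and Handover can't share a slot with Draft.
So Handover must be 2.

2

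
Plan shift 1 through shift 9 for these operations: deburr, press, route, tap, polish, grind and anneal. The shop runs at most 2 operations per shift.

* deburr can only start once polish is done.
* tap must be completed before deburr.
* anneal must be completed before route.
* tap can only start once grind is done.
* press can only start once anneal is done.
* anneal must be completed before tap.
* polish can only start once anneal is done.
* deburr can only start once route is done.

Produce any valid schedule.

tap in shift 2, route in shift 2, deburr in shift 4, press in shift 3, anneal in shift 1, polish in shift 3, grind in shift 1

Checking: tap(shift 2) before deburr(shift 4); route(shift 2) before deburr(shift 4); anneal(shift 1) before press(shift 3); polish(shift 3) before deburr(shift 4); anneal(shift 1) before tap(shift 2); anneal(shift 1) before route(shift 2); anneal(shift 1) before polish(shift 3); grind(shift 1) before tap(shift 2); max 2 per shift (cap 2).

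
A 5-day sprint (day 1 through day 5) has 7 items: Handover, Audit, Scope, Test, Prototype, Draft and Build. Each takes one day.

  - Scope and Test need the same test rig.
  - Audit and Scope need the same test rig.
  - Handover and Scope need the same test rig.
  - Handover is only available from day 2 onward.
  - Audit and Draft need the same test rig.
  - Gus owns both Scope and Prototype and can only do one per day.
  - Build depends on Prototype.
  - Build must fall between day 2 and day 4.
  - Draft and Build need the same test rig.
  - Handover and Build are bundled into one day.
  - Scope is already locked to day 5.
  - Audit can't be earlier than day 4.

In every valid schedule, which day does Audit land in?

day 4

Audit's window is day 4–day 5.
Scope is fixed at day 5, and Audit can't share a day with Scope.
So Audit must be day 4.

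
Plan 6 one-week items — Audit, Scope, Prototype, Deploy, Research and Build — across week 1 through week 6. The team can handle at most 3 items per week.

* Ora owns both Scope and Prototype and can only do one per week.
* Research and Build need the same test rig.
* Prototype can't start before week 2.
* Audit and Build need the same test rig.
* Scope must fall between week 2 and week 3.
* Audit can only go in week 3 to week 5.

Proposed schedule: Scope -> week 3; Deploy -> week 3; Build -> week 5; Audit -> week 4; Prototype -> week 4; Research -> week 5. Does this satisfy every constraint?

Scope must fall between week 2 and week 3 — holds.
Ora owns both Scope and Prototype and can only do one per week — holds.
Audit and Build need the same test rig — holds.
Audit can only go in week 3 to week 5 — holds.
Prototype can't start before week 2 — holds.
The team can handle at most 3 items per week — holds.
Research and Build need the same test rig — violated.

Invalid. Research and Build need the same test rig.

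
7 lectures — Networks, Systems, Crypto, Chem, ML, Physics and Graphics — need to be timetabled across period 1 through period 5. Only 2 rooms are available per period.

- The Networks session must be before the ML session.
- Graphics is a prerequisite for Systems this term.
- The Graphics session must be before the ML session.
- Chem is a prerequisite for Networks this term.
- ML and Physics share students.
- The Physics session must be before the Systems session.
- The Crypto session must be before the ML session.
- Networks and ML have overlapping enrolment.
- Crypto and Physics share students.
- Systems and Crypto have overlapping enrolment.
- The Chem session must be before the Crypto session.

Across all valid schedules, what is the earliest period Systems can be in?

Precedence pushes Systems to at least period 2.
Systems at period 2 is achievable: ML in period 4, Graphics in period 1, Physics in period 1, Networks in period 3, Crypto in period 3, Systems in period 2, Chem in period 2.

period 2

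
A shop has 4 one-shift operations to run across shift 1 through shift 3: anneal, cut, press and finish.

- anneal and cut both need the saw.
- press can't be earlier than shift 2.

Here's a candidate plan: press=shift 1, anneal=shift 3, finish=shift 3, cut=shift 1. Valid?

No. press can't be earlier than shift 2 is not satisfied.

anneal and cut both need the saw — holds.
press can't be earlier than shift 2 — violated.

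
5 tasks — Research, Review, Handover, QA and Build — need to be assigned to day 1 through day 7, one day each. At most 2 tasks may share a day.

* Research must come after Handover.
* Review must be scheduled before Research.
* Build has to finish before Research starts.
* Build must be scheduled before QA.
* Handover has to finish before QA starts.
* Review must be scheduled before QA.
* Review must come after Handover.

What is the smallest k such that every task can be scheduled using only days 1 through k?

The precedence chain requires at least 3 distinct days.
With at most 2 per day and 5 tasks, at least 3 days are needed.
3 works (last occupied day: day 3): for example Review=day 2; QA=day 3; Build=day 1; Research=day 3; Handover=day 1.

3 days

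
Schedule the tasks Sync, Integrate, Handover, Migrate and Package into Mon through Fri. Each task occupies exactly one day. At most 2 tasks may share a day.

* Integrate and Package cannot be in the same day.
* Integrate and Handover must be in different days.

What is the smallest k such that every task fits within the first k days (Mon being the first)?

With at most 2 per day and 5 tasks, at least 3 days are needed.
3 works (last occupied day: Wed): for example Sync in Mon, Migrate in Tue, Handover in Tue, Package in Wed, Integrate in Mon.

3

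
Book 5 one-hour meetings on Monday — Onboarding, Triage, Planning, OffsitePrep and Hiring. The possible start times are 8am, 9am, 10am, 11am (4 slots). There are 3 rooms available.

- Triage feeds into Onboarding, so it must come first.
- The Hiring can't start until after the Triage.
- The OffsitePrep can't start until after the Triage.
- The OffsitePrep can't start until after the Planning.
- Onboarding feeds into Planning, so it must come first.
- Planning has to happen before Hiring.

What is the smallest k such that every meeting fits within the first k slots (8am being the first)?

The precedence chain requires at least 4 distinct slots.
With at most 3 per slot and 5 meetings, at least 2 slots are needed.
4 works (last occupied slot: 11am): for example Triage in 8am; Onboarding in 9am; OffsitePrep in 11am; Hiring in 11am; Planning in 10am.

4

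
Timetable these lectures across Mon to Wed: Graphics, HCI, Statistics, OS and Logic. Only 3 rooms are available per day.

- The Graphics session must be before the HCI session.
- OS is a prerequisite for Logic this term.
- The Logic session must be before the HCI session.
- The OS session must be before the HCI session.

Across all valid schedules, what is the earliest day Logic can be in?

Tue

Precedence pushes Logic to at least Tue; downstream work caps Logic at Tue.
Logic at Tue is achievable: Logic -> Tue; Graphics -> Mon; OS -> Mon; Statistics -> Mon; HCI -> Wed.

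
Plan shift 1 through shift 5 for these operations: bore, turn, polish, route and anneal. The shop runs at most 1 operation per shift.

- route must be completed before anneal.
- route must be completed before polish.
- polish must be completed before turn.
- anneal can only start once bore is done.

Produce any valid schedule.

bore in shift 3, polish in shift 2, turn in shift 5, route in shift 1, anneal in shift 4

Checking: route(shift 1) before polish(shift 2); bore(shift 3) before anneal(shift 4); route(shift 1) before anneal(shift 4); polish(shift 2) before turn(shift 5); max 1 per shift (cap 1).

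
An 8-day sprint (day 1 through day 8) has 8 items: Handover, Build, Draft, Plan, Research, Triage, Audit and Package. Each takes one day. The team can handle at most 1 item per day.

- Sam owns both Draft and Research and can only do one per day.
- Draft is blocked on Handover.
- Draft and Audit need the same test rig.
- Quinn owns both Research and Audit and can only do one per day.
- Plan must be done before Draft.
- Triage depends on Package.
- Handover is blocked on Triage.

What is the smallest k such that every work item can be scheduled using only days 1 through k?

The precedence chain requires at least 4 distinct days.
With at most 1 per day and 8 work items, at least 8 days are needed.
8 works (last occupied day: day 8): for example Draft -> day 5, Package -> day 1, Triage -> day 2, Build -> day 6, Audit -> day 8, Plan -> day 4, Handover -> day 3, Research -> day 7.

8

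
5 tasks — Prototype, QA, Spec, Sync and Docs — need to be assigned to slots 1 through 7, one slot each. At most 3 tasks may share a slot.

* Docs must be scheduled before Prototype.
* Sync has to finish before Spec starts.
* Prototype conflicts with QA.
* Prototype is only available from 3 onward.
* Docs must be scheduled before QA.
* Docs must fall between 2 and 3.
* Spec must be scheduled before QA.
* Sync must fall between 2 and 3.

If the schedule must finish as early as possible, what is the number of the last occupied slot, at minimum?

The precedence chain requires at least 3 distinct slots.
With at most 3 per slot and 5 tasks, at least 2 slots are needed.
Propagating the time windows through the other constraints, QA can't land before 4, so the schedule must run through at least slot 4.
4 works (last occupied slot: 4): for example Sync=2; Docs=2; Spec=3; Prototype=3; QA=4.

4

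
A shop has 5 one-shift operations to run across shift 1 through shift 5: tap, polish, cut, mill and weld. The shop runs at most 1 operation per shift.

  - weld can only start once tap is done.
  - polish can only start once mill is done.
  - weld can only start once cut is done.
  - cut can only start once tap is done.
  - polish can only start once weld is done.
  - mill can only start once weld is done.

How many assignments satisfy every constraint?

1

Enumerating: tap -> shift 1; weld -> shift 3; polish -> shift 5; mill -> shift 4; cut -> shift 2.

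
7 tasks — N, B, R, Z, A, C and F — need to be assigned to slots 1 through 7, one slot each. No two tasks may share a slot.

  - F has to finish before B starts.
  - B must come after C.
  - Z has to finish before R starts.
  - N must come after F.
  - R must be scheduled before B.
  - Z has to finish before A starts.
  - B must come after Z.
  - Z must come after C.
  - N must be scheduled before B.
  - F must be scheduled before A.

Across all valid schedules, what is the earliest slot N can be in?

2

Precedence pushes N to at least 2; downstream work caps N at 6.
N at 2 is achievable: C in 3; A in 7; B in 6; F in 1; Z in 4; N in 2; R in 5.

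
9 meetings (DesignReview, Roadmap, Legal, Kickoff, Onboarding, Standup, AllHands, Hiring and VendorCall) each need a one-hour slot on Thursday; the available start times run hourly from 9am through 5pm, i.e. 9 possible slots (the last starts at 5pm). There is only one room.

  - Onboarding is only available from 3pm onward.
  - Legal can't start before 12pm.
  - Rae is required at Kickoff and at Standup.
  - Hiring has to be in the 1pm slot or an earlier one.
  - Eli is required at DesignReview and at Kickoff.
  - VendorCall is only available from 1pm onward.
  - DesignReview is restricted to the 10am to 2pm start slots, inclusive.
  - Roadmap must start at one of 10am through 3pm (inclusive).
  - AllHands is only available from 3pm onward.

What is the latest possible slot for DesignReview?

DesignReview is available from 10am; DesignReview's own window allows nothing later than 2pm.
DesignReview at 2pm is achievable: Kickoff -> 11am; Hiring -> 9am; DesignReview -> 2pm; Roadmap -> 10am; Standup -> 5pm; VendorCall -> 1pm; AllHands -> 4pm; Onboarding -> 3pm; Legal -> 12pm.

2pm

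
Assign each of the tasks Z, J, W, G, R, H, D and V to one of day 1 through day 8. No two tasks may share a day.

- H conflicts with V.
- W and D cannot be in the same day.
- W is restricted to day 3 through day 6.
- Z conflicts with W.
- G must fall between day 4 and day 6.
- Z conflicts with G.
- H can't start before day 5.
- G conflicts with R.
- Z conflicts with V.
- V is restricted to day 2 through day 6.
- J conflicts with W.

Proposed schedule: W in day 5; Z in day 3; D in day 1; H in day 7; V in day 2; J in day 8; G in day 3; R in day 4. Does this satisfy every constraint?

Z conflicts with G — violated.
J conflicts with W — holds.
V is restricted to day 2 through day 6 — holds.
Z conflicts with W — holds.
W and D cannot be in the same day — holds.
G must fall between day 4 and day 6 — violated.
Z conflicts with V — holds.
G conflicts with R — holds.
W is restricted to day 3 through day 6 — holds.
H conflicts with V — holds.
No two tasks may share a day — violated.
H can't start before day 5 — holds.

Invalid. Z conflicts with G.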